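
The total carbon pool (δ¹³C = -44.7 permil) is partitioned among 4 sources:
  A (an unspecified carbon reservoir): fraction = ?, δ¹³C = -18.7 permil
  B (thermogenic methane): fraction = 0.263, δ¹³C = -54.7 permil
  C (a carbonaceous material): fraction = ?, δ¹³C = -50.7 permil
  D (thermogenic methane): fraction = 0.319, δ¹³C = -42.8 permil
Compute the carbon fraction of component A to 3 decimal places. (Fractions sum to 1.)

0.142

Let f_A and f_C be the unknown fractions; fractions sum to 1 so f_A + f_C = 0.418.
Mass balance: Σ fᵢ·δᵢ = δ_bulk ⇒ f_A·(-18.7) + f_C·(-50.7) = -44.7 − (-28.039) = -16.661
Substitute f_C = 0.418 − f_A:
f_A·(-18.7 − -50.7) = -16.661 − 0.418×(-50.7) = 4.532
f_A = 4.532 / 32.0 = 0.1416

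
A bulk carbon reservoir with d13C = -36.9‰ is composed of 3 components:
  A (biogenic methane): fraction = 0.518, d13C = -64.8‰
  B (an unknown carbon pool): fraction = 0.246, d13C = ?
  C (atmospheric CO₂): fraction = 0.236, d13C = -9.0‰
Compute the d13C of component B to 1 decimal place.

-4.9‰

Isotope mass balance: δ_bulk = Σ fᵢ·δᵢ.
-36.9 = 0.518×(-64.8) + 0.246×δ_B + 0.236×(-9.0)
0.246·δ_B = -36.9 − (-35.690) = -1.210
δ_B = -1.210 / 0.246 = -4.92‰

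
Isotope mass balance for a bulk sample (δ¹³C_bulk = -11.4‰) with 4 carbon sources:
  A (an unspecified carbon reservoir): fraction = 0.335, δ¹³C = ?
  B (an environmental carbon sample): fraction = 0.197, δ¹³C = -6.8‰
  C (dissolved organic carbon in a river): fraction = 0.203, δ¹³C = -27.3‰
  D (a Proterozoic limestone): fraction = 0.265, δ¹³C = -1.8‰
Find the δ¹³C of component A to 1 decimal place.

Isotope mass balance: δ_bulk = Σ fᵢ·δᵢ.
-11.4 = 0.335×δ_A + 0.197×(-6.8) + 0.203×(-27.3) + 0.265×(-1.8)
0.335·δ_A = -11.4 − (-7.359) = -4.041
δ_A = -4.041 / 0.335 = -12.06‰

-12.1‰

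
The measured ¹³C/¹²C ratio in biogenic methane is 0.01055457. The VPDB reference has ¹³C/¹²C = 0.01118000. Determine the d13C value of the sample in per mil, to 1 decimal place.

-55.9 per mil

d13C = (R_sample / R_standard − 1) × 1000
R_sample / R_standard = 0.01055457 / 0.01118000 = 0.944058
d13C = (0.944058 − 1) × 1000 = -55.94 per mil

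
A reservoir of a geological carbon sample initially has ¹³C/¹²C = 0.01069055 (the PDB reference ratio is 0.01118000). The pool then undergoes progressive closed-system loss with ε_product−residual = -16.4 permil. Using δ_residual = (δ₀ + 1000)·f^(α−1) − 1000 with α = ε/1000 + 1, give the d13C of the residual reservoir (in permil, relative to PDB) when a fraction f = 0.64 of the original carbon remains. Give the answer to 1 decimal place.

δ₀ = (0.01069055/0.01118000 − 1)×1000 = (0.956221 − 1)×1000 = -43.779 permil
α − 1 = ε/1000 = -0.0164
f^(α−1) = 0.64^(-0.0164) = 1.007346
δ_res = (-43.779 + 1000) × 1.007346 − 1000 = 963.245 − 1000 = -36.75 permil

-36.8 permil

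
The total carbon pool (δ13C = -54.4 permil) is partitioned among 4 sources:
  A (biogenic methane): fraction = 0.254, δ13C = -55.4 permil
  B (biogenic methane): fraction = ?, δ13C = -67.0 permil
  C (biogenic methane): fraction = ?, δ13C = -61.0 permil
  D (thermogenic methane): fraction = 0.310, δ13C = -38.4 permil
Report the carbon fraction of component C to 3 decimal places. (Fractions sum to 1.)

0.131

Let f_C and f_B be the unknown fractions; fractions sum to 1 so f_C + f_B = 0.436.
Mass balance: Σ fᵢ·δᵢ = δ_bulk ⇒ f_C·(-61.0) + f_B·(-67.0) = -54.4 − (-25.976) = -28.424
Substitute f_B = 0.436 − f_C:
f_C·(-61.0 − -67.0) = -28.424 − 0.436×(-67.0) = 0.788
f_C = 0.788 / 6.0 = 0.1313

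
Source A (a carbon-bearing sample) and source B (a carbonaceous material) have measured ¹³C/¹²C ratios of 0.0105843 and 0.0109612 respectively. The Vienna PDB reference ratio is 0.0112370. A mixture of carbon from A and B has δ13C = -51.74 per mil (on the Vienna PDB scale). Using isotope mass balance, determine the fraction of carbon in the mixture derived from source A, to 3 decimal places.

0.811

δ_A = (0.0105843/0.0112370 − 1)×1000 = (0.941915 − 1)×1000 = -58.085 per mil
δ_B = (0.0109612/0.0112370 − 1)×1000 = (0.975456 − 1)×1000 = -24.544 per mil
f_A = (δ_mix − δ_B)/(δ_A − δ_B) = (-51.74 − (-24.544))/(-58.085 − (-24.544))
f_A = -27.196 / -33.541 = 0.8108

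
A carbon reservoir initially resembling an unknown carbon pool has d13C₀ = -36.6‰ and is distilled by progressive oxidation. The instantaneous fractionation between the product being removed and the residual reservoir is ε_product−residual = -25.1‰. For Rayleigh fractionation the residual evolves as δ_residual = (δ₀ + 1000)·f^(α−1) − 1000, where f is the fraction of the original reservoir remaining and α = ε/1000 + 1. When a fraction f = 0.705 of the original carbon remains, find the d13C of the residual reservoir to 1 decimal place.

-28.1‰

Rayleigh residual: δ_res = (δ₀ + 1000)·f^(α−1) − 1000
α = ε/1000 + 1 = 0.97490, so α − 1 = -0.02510
f^(α−1) = 0.705^(-0.02510) = 1.008812
δ_res = (-36.6 + 1000) × 1.008812 − 1000 = 971.890 − 1000 = -28.11‰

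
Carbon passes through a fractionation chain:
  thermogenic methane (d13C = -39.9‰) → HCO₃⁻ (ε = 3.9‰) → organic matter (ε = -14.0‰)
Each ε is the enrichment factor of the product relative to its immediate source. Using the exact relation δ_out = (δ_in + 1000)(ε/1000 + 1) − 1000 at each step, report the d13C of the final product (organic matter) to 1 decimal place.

step 1: δ = (-39.90 + 1000)·(3.9/1000 + 1) − 1000 = -36.16‰
step 2: δ = (-36.16 + 1000)·(-14.0/1000 + 1) − 1000 = -49.65‰

-49.6‰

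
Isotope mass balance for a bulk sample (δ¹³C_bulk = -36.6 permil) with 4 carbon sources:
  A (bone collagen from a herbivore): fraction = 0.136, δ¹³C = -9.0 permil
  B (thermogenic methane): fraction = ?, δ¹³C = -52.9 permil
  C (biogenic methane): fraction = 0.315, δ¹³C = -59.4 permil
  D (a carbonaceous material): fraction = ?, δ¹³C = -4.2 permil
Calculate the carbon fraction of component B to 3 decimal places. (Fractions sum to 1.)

Let f_B and f_D be the unknown fractions; fractions sum to 1 so f_B + f_D = 0.549.
Mass balance: Σ fᵢ·δᵢ = δ_bulk ⇒ f_B·(-52.9) + f_D·(-4.2) = -36.6 − (-19.935) = -16.665
Substitute f_D = 0.549 − f_B:
f_B·(-52.9 − -4.2) = -16.665 − 0.549×(-4.2) = -14.359
f_B = -14.359 / -48.7 = 0.2949

0.295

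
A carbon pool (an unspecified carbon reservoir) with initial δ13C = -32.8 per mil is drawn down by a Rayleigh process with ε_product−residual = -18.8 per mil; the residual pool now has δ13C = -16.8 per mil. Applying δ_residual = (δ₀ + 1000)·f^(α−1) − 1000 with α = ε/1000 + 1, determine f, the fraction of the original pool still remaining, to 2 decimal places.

α − 1 = ε/1000 = -0.0188
(δ_res + 1000)/(δ₀ + 1000) = (-16.8 + 1000)/(-32.8 + 1000) = 983.2/967.2 = 1.016543
f = 1.016543^(1/-0.0188) = exp(ln(1.016543)/-0.0188) = exp(0.01641/-0.0188)
f = exp(-0.8727) = 0.4178

0.42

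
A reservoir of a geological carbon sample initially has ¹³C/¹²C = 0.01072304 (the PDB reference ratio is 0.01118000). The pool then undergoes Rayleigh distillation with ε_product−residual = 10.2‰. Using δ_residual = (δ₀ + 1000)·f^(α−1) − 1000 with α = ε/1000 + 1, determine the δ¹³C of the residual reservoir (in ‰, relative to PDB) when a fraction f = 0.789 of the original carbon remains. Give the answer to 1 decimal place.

δ₀ = (0.01072304/0.01118000 − 1)×1000 = (0.959127 − 1)×1000 = -40.873‰
α − 1 = ε/1000 = 0.0102
f^(α−1) = 0.789^(0.0102) = 0.997586
δ_res = (-40.873 + 1000) × 0.997586 − 1000 = 956.811 − 1000 = -43.19‰

-43.2‰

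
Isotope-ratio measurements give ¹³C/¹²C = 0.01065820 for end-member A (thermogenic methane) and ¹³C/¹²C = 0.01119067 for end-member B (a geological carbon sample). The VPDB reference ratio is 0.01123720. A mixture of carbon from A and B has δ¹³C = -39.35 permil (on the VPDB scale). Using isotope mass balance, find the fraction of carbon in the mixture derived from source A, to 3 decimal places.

0.743

δ_A = (0.01065820/0.01123720 − 1)×1000 = (0.948475 − 1)×1000 = -51.525 permil
δ_B = (0.01119067/0.01123720 − 1)×1000 = (0.995859 − 1)×1000 = -4.141 permil
f_A = (δ_mix − δ_B)/(δ_A − δ_B) = (-39.35 − (-4.141))/(-51.525 − (-4.141))
f_A = -35.209 / -47.385 = 0.7431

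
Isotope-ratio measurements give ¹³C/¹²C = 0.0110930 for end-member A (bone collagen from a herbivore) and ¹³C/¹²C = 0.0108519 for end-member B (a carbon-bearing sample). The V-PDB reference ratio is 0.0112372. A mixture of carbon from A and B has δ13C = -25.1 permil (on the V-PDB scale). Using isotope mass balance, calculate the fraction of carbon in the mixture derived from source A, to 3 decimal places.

0.428

δ_A = (0.0110930/0.0112372 − 1)×1000 = (0.987168 − 1)×1000 = -12.832 permil
δ_B = (0.0108519/0.0112372 − 1)×1000 = (0.965712 − 1)×1000 = -34.288 permil
f_A = (δ_mix − δ_B)/(δ_A − δ_B) = (-25.1 − (-34.288))/(-12.832 − (-34.288))
f_A = 9.188 / 21.456 = 0.4282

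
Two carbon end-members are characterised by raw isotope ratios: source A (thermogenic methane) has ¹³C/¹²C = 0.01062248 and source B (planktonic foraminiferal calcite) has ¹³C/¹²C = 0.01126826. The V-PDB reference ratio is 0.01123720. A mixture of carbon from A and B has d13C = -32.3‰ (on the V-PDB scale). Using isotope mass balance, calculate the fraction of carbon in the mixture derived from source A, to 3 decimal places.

δ_A = (0.01062248/0.01123720 − 1)×1000 = (0.945296 − 1)×1000 = -54.704‰
δ_B = (0.01126826/0.01123720 − 1)×1000 = (1.002764 − 1)×1000 = 2.764‰
f_A = (δ_mix − δ_B)/(δ_A − δ_B) = (-32.3 − (2.764))/(-54.704 − (2.764))
f_A = -35.064 / -57.468 = 0.6101

0.610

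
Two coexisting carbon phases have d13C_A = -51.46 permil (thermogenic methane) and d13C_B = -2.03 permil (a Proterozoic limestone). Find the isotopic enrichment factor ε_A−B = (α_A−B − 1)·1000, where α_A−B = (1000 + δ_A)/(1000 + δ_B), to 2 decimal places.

-49.53 permil

α_A−B = (1000 + -51.46) / (1000 + -2.03) = 948.54 / 997.97 = 0.950469
ε_A−B = (0.950469 − 1) × 1000 = -49.531 permil
(The approximation ε ≈ δ_A − δ_B would give -49.43 permil.)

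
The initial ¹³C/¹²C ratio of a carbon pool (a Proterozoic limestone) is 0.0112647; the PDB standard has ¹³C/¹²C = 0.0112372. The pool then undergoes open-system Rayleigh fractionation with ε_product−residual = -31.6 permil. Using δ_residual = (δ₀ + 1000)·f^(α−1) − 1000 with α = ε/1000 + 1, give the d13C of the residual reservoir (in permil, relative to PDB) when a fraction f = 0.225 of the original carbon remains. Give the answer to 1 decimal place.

δ₀ = (0.0112647/0.0112372 − 1)×1000 = (1.002447 − 1)×1000 = 2.447 permil
α − 1 = ε/1000 = -0.0316
f^(α−1) = 0.225^(-0.0316) = 1.048265
δ_res = (2.447 + 1000) × 1.048265 − 1000 = 1050.830 − 1000 = 50.83 permil

50.8 permil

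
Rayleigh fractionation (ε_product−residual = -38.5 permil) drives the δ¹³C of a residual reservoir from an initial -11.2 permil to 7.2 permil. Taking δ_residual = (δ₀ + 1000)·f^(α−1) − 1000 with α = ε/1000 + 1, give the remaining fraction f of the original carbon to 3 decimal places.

α − 1 = ε/1000 = -0.0385
(δ_res + 1000)/(δ₀ + 1000) = (7.2 + 1000)/(-11.2 + 1000) = 1007.2/988.8 = 1.018608
f = 1.018608^(1/-0.0385) = exp(ln(1.018608)/-0.0385) = exp(0.01844/-0.0385)
f = exp(-0.4789) = 0.6195

0.619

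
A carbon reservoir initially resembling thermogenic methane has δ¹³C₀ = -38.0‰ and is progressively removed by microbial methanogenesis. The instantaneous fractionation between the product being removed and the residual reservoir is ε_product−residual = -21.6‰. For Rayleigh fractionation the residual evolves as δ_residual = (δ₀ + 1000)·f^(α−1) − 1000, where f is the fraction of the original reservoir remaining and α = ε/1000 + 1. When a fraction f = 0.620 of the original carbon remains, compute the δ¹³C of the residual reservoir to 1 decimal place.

-28.0‰

Rayleigh residual: δ_res = (δ₀ + 1000)·f^(α−1) − 1000
α = ε/1000 + 1 = 0.97840, so α − 1 = -0.02160
f^(α−1) = 0.620^(-0.02160) = 1.010379
δ_res = (-38.0 + 1000) × 1.010379 − 1000 = 971.985 − 1000 = -28.02‰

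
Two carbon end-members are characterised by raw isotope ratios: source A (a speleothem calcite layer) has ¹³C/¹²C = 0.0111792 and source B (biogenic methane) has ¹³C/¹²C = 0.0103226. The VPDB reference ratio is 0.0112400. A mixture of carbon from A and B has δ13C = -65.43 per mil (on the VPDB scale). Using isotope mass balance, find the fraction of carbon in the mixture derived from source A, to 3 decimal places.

δ_A = (0.0111792/0.0112400 − 1)×1000 = (0.994591 − 1)×1000 = -5.409 per mil
δ_B = (0.0103226/0.0112400 − 1)×1000 = (0.918381 − 1)×1000 = -81.619 per mil
f_A = (δ_mix − δ_B)/(δ_A − δ_B) = (-65.43 − (-81.619))/(-5.409 − (-81.619))
f_A = 16.189 / 76.210 = 0.2124

0.212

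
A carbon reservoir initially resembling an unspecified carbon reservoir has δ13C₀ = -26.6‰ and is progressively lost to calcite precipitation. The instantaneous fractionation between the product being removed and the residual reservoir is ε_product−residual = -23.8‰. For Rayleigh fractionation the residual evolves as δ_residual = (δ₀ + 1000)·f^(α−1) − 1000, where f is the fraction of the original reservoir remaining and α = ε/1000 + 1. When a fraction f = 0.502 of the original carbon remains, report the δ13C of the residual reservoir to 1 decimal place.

Rayleigh residual: δ_res = (δ₀ + 1000)·f^(α−1) − 1000
α = ε/1000 + 1 = 0.97620, so α − 1 = -0.02380
f^(α−1) = 0.502^(-0.02380) = 1.016537
δ_res = (-26.6 + 1000) × 1.016537 − 1000 = 989.497 − 1000 = -10.50‰

-10.5‰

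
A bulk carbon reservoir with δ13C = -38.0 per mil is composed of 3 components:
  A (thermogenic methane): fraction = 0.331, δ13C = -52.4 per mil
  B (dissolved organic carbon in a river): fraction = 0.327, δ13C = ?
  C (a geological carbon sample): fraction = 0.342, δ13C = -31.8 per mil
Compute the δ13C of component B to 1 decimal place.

Isotope mass balance: δ_bulk = Σ fᵢ·δᵢ.
-38.0 = 0.331×(-52.4) + 0.327×δ_B + 0.342×(-31.8)
0.327·δ_B = -38.0 − (-28.220) = -9.780
δ_B = -9.780 / 0.327 = -29.91 per mil

-29.9 per mil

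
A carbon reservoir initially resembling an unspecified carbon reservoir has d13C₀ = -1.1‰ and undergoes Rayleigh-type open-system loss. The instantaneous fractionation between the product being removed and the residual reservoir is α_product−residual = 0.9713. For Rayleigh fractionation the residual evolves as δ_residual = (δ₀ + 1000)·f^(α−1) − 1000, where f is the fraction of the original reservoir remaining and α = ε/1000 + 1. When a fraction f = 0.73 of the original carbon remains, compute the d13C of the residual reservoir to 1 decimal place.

Rayleigh residual: δ_res = (δ₀ + 1000)·f^(α−1) − 1000
α − 1 = -0.02870
f^(α−1) = 0.73^(-0.02870) = 1.009073
δ_res = (-1.1 + 1000) × 1.009073 − 1000 = 1007.963 − 1000 = 7.96‰

8.0‰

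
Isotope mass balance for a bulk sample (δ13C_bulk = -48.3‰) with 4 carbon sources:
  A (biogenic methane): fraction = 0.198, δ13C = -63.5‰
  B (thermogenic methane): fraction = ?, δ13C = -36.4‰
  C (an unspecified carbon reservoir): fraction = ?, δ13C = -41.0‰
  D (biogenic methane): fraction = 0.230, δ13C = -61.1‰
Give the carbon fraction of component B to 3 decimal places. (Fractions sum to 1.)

0.387

Let f_B and f_C be the unknown fractions; fractions sum to 1 so f_B + f_C = 0.572.
Mass balance: Σ fᵢ·δᵢ = δ_bulk ⇒ f_B·(-36.4) + f_C·(-41.0) = -48.3 − (-26.626) = -21.674
Substitute f_C = 0.572 − f_B:
f_B·(-36.4 − -41.0) = -21.674 − 0.572×(-41.0) = 1.778
f_B = 1.778 / 4.6 = 0.3865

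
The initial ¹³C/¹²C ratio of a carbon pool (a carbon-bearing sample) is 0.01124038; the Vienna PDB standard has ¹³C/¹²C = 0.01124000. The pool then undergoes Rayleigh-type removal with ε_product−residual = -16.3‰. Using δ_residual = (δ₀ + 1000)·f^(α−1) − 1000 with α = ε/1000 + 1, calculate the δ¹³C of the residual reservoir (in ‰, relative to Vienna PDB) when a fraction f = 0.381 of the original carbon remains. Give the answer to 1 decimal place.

δ₀ = (0.01124038/0.01124000 − 1)×1000 = (1.000034 − 1)×1000 = 0.034‰
α − 1 = ε/1000 = -0.0163
f^(α−1) = 0.381^(-0.0163) = 1.015853
δ_res = (0.034 + 1000) × 1.015853 − 1000 = 1015.887 − 1000 = 15.89‰

15.9‰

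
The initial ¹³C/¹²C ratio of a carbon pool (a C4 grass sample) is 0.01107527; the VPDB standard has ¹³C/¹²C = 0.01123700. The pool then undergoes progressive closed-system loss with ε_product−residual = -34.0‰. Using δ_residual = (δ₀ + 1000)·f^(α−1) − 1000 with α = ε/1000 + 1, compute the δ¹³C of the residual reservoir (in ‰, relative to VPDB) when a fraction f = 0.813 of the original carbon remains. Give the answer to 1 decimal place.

δ₀ = (0.01107527/0.01123700 − 1)×1000 = (0.985607 − 1)×1000 = -14.393‰
α − 1 = ε/1000 = -0.0340
f^(α−1) = 0.813^(-0.0340) = 1.007064
δ_res = (-14.393 + 1000) × 1.007064 − 1000 = 992.569 − 1000 = -7.43‰

-7.4‰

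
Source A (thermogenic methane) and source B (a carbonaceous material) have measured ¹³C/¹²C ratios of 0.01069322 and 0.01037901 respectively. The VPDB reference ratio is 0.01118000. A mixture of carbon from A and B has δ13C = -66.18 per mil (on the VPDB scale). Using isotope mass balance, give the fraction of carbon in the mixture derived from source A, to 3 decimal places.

δ_A = (0.01069322/0.01118000 − 1)×1000 = (0.956460 − 1)×1000 = -43.540 per mil
δ_B = (0.01037901/0.01118000 − 1)×1000 = (0.928355 − 1)×1000 = -71.645 per mil
f_A = (δ_mix − δ_B)/(δ_A − δ_B) = (-66.18 − (-71.645))/(-43.540 − (-71.645))
f_A = 5.465 / 28.105 = 0.1944

0.194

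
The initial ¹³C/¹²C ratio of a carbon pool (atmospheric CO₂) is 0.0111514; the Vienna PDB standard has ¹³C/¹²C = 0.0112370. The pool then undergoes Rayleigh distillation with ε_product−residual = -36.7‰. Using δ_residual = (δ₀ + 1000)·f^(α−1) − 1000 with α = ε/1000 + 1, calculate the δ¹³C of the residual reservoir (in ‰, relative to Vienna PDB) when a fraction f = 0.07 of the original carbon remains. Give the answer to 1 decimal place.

δ₀ = (0.0111514/0.0112370 − 1)×1000 = (0.992382 − 1)×1000 = -7.618‰
α − 1 = ε/1000 = -0.0367
f^(α−1) = 0.07^(-0.0367) = 1.102516
δ_res = (-7.618 + 1000) × 1.102516 − 1000 = 1094.117 − 1000 = 94.12‰

94.1‰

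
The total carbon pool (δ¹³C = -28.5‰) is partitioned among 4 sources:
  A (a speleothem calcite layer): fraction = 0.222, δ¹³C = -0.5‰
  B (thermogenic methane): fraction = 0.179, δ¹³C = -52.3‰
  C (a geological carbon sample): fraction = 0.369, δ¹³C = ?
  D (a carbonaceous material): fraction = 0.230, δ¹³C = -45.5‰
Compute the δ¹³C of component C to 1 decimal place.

-23.2‰

Isotope mass balance: δ_bulk = Σ fᵢ·δᵢ.
-28.5 = 0.222×(-0.5) + 0.179×(-52.3) + 0.369×δ_C + 0.230×(-45.5)
0.369·δ_C = -28.5 − (-19.938) = -8.562
δ_C = -8.562 / 0.369 = -23.20‰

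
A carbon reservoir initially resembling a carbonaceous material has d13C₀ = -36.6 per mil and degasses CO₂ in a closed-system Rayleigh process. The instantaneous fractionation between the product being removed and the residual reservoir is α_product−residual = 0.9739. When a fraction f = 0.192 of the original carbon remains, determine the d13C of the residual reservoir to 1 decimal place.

Rayleigh residual: δ_res = (δ₀ + 1000)·f^(α−1) − 1000
α − 1 = -0.02610
f^(α−1) = 0.192^(-0.02610) = 1.044013
δ_res = (-36.6 + 1000) × 1.044013 − 1000 = 1005.802 − 1000 = 5.80 per mil

5.8 per mil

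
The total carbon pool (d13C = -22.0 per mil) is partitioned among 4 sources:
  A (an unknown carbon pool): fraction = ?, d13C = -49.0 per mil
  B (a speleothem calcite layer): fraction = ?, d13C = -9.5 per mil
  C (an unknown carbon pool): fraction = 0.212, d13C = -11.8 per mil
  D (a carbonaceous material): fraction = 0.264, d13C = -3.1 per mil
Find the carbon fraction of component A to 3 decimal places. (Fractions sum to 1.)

0.347

Let f_A and f_B be the unknown fractions; fractions sum to 1 so f_A + f_B = 0.524.
Mass balance: Σ fᵢ·δᵢ = δ_bulk ⇒ f_A·(-49.0) + f_B·(-9.5) = -22.0 − (-3.320) = -18.680
Substitute f_B = 0.524 − f_A:
f_A·(-49.0 − -9.5) = -18.680 − 0.524×(-9.5) = -13.702
f_A = -13.702 / -39.5 = 0.3469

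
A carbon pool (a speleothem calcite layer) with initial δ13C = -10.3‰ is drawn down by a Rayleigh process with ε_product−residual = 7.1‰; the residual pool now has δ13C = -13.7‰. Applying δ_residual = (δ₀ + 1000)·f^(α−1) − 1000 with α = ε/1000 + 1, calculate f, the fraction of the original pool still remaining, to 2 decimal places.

0.62

α − 1 = ε/1000 = 0.0071
(δ_res + 1000)/(δ₀ + 1000) = (-13.7 + 1000)/(-10.3 + 1000) = 986.3/989.7 = 0.996565
f = 0.996565^(1/0.0071) = exp(ln(0.996565)/0.0071) = exp(-0.00344/0.0071)
f = exp(-0.4847) = 0.6159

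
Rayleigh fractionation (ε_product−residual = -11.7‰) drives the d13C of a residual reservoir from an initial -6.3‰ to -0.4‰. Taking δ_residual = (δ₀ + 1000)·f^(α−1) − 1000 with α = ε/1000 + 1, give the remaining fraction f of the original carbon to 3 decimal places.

α − 1 = ε/1000 = -0.0117
(δ_res + 1000)/(δ₀ + 1000) = (-0.4 + 1000)/(-6.3 + 1000) = 999.6/993.7 = 1.005937
f = 1.005937^(1/-0.0117) = exp(ln(1.005937)/-0.0117) = exp(0.00592/-0.0117)
f = exp(-0.5060) = 0.6029

0.603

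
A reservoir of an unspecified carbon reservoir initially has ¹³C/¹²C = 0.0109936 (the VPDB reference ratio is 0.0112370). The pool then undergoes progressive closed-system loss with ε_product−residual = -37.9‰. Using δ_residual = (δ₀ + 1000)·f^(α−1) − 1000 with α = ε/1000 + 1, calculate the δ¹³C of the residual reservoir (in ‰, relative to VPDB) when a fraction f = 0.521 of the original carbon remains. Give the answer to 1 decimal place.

δ₀ = (0.0109936/0.0112370 − 1)×1000 = (0.978339 − 1)×1000 = -21.661‰
α − 1 = ε/1000 = -0.0379
f^(α−1) = 0.521^(-0.0379) = 1.025019
δ_res = (-21.661 + 1000) × 1.025019 − 1000 = 1002.816 − 1000 = 2.82‰

2.8‰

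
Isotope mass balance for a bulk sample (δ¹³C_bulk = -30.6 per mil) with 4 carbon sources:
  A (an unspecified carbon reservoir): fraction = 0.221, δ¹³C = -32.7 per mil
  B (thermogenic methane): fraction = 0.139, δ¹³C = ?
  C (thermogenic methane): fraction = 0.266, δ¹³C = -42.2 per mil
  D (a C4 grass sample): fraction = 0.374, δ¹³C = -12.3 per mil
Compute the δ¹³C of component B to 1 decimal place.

Isotope mass balance: δ_bulk = Σ fᵢ·δᵢ.
-30.6 = 0.221×(-32.7) + 0.139×δ_B + 0.266×(-42.2) + 0.374×(-12.3)
0.139·δ_B = -30.6 − (-23.052) = -7.548
δ_B = -7.548 / 0.139 = -54.30 per mil

-54.3 per mil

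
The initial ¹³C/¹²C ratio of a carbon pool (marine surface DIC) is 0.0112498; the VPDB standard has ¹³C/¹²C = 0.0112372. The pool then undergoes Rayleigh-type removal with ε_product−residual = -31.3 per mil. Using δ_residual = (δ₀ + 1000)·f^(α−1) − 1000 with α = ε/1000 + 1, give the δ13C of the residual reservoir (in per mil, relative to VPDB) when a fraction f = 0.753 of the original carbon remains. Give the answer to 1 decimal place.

10.1 per mil

δ₀ = (0.0112498/0.0112372 − 1)×1000 = (1.001121 − 1)×1000 = 1.121 per mil
α − 1 = ε/1000 = -0.0313
f^(α−1) = 0.753^(-0.0313) = 1.008919
δ_res = (1.121 + 1000) × 1.008919 − 1000 = 1010.050 − 1000 = 10.05 per mil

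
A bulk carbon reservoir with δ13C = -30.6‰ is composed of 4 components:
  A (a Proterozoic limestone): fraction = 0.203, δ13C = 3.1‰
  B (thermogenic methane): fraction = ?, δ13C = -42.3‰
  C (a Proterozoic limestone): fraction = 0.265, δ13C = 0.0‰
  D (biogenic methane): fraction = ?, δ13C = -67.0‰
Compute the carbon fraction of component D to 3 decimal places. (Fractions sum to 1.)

Let f_D and f_B be the unknown fractions; fractions sum to 1 so f_D + f_B = 0.532.
Mass balance: Σ fᵢ·δᵢ = δ_bulk ⇒ f_D·(-67.0) + f_B·(-42.3) = -30.6 − (0.629) = -31.229
Substitute f_B = 0.532 − f_D:
f_D·(-67.0 − -42.3) = -31.229 − 0.532×(-42.3) = -8.726
f_D = -8.726 / -24.7 = 0.3533

0.353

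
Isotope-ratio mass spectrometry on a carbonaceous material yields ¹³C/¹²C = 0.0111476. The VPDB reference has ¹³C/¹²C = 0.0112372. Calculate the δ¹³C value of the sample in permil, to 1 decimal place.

-8.0 permil

δ¹³C = (R_sample / R_standard − 1) × 1000
R_sample / R_standard = 0.0111476 / 0.0112372 = 0.992026
δ¹³C = (0.992026 − 1) × 1000 = -7.97 permil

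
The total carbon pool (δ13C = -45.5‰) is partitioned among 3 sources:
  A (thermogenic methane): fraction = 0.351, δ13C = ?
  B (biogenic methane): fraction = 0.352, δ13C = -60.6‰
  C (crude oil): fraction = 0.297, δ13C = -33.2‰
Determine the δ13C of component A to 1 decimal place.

-40.8‰

Isotope mass balance: δ_bulk = Σ fᵢ·δᵢ.
-45.5 = 0.351×δ_A + 0.352×(-60.6) + 0.297×(-33.2)
0.351·δ_A = -45.5 − (-31.192) = -14.308
δ_A = -14.308 / 0.351 = -40.76‰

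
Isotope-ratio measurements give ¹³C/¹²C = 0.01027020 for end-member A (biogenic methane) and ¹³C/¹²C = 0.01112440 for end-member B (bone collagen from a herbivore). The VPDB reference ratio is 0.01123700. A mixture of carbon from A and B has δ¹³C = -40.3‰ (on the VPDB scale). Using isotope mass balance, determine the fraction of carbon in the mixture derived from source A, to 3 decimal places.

δ_A = (0.01027020/0.01123700 − 1)×1000 = (0.913963 − 1)×1000 = -86.037‰
δ_B = (0.01112440/0.01123700 − 1)×1000 = (0.989980 − 1)×1000 = -10.020‰
f_A = (δ_mix − δ_B)/(δ_A − δ_B) = (-40.3 − (-10.020))/(-86.037 − (-10.020))
f_A = -30.280 / -76.017 = 0.3983

0.398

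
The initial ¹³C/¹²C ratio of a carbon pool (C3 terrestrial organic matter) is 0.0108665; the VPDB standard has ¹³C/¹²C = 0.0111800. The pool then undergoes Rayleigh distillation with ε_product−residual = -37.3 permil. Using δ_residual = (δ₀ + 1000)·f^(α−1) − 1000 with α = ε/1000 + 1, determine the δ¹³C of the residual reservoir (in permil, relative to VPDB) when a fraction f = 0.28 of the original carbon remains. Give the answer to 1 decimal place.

19.2 permil

δ₀ = (0.0108665/0.0111800 − 1)×1000 = (0.971959 − 1)×1000 = -28.041 permil
α − 1 = ε/1000 = -0.0373
f^(α−1) = 0.28^(-0.0373) = 1.048627
δ_res = (-28.041 + 1000) × 1.048627 − 1000 = 1019.222 − 1000 = 19.22 permil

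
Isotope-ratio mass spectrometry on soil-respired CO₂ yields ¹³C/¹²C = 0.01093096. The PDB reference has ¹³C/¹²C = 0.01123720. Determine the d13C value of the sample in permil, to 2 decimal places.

-27.25 permil

d13C = (R_sample / R_standard − 1) × 1000
R_sample / R_standard = 0.01093096 / 0.01123720 = 0.972748
d13C = (0.972748 − 1) × 1000 = -27.252 permil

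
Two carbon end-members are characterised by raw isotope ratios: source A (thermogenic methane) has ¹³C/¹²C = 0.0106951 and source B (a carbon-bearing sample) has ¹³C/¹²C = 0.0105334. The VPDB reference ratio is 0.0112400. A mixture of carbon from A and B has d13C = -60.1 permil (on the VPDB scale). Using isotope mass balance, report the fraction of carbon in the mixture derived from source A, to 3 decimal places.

0.192

δ_A = (0.0106951/0.0112400 − 1)×1000 = (0.951521 − 1)×1000 = -48.479 permil
δ_B = (0.0105334/0.0112400 − 1)×1000 = (0.937135 − 1)×1000 = -62.865 permil
f_A = (δ_mix − δ_B)/(δ_A − δ_B) = (-60.1 − (-62.865))/(-48.479 − (-62.865))
f_A = 2.765 / 14.386 = 0.1922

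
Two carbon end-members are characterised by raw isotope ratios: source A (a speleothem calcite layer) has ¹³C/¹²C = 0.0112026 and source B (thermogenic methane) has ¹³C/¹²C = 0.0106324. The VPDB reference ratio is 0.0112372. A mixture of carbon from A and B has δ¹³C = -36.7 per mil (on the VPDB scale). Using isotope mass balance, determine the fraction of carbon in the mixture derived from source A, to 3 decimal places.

δ_A = (0.0112026/0.0112372 − 1)×1000 = (0.996921 − 1)×1000 = -3.079 per mil
δ_B = (0.0106324/0.0112372 − 1)×1000 = (0.946179 − 1)×1000 = -53.821 per mil
f_A = (δ_mix − δ_B)/(δ_A − δ_B) = (-36.7 − (-53.821))/(-3.079 − (-53.821))
f_A = 17.121 / 50.742 = 0.3374

0.337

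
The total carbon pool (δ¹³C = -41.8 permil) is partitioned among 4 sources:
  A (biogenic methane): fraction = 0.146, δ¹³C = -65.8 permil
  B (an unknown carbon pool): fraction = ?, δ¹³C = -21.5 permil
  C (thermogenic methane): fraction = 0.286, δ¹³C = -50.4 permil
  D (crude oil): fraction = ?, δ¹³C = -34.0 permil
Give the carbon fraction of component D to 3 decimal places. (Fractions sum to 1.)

0.445

Let f_D and f_B be the unknown fractions; fractions sum to 1 so f_D + f_B = 0.568.
Mass balance: Σ fᵢ·δᵢ = δ_bulk ⇒ f_D·(-34.0) + f_B·(-21.5) = -41.8 − (-24.021) = -17.779
Substitute f_B = 0.568 − f_D:
f_D·(-34.0 − -21.5) = -17.779 − 0.568×(-21.5) = -5.567
f_D = -5.567 / -12.5 = 0.4453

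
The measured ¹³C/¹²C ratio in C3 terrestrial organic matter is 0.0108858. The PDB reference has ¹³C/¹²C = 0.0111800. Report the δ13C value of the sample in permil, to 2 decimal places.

δ13C = (R_sample / R_standard − 1) × 1000
R_sample / R_standard = 0.0108858 / 0.0111800 = 0.973685
δ13C = (0.973685 − 1) × 1000 = -26.315 permil

-26.31 permil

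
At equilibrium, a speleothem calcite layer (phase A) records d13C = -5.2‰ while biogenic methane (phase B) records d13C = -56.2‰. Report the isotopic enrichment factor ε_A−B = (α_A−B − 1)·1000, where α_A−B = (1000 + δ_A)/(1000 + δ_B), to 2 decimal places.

α_A−B = (1000 + -5.2) / (1000 + -56.2) = 994.8 / 943.8 = 1.054037
ε_A−B = (1.054037 − 1) × 1000 = 54.037‰
(The approximation ε ≈ δ_A − δ_B would give 51.0‰.)

54.04‰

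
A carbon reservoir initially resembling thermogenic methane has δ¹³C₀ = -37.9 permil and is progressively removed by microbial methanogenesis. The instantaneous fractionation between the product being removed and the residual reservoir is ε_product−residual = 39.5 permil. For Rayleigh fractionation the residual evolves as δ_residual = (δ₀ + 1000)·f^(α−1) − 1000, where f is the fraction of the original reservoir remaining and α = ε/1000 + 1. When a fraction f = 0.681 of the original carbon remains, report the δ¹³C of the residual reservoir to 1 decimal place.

Rayleigh residual: δ_res = (δ₀ + 1000)·f^(α−1) − 1000
α = ε/1000 + 1 = 1.03950, so α − 1 = 0.03950
f^(α−1) = 0.681^(0.03950) = 0.984939
δ_res = (-37.9 + 1000) × 0.984939 − 1000 = 947.610 − 1000 = -52.39 permil

-52.4 permil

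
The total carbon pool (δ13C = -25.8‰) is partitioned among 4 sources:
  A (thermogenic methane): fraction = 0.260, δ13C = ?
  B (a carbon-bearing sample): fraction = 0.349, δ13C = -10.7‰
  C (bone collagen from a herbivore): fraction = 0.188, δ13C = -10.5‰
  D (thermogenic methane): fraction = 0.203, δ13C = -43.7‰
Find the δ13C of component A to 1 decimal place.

-43.2‰

Isotope mass balance: δ_bulk = Σ fᵢ·δᵢ.
-25.8 = 0.260×δ_A + 0.349×(-10.7) + 0.188×(-10.5) + 0.203×(-43.7)
0.260·δ_A = -25.8 − (-14.579) = -11.221
δ_A = -11.221 / 0.260 = -43.16‰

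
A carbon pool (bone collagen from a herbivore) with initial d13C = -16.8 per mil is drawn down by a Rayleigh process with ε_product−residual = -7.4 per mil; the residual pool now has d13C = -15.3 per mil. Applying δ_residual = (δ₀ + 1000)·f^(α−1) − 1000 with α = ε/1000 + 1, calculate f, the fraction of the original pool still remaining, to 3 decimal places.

0.814

α − 1 = ε/1000 = -0.0074
(δ_res + 1000)/(δ₀ + 1000) = (-15.3 + 1000)/(-16.8 + 1000) = 984.7/983.2 = 1.001526
f = 1.001526^(1/-0.0074) = exp(ln(1.001526)/-0.0074) = exp(0.00152/-0.0074)
f = exp(-0.2060) = 0.8138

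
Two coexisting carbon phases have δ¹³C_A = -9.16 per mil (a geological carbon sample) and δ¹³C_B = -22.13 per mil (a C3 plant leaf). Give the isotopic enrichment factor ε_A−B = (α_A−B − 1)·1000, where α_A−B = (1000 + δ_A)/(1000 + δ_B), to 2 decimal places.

13.26 per mil

α_A−B = (1000 + -9.16) / (1000 + -22.13) = 990.84 / 977.87 = 1.013264
ε_A−B = (1.013264 − 1) × 1000 = 13.264 per mil
(The approximation ε ≈ δ_A − δ_B would give 12.97 per mil.)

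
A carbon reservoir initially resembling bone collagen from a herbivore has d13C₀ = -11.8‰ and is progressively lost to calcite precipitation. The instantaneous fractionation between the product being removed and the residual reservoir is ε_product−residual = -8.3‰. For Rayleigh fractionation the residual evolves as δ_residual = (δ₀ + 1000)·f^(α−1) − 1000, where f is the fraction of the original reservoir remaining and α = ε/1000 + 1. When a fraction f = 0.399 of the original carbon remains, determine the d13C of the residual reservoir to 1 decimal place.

Rayleigh residual: δ_res = (δ₀ + 1000)·f^(α−1) − 1000
α = ε/1000 + 1 = 0.99170, so α − 1 = -0.00830
f^(α−1) = 0.399^(-0.00830) = 1.007655
δ_res = (-11.8 + 1000) × 1.007655 − 1000 = 995.765 − 1000 = -4.24‰

-4.2‰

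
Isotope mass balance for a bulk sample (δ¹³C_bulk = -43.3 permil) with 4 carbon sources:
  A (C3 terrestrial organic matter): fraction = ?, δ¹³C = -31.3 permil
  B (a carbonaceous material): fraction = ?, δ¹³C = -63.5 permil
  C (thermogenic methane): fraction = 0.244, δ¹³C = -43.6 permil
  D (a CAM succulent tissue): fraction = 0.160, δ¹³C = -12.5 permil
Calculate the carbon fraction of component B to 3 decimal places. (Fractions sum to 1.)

0.373

Let f_B and f_A be the unknown fractions; fractions sum to 1 so f_B + f_A = 0.596.
Mass balance: Σ fᵢ·δᵢ = δ_bulk ⇒ f_B·(-63.5) + f_A·(-31.3) = -43.3 − (-12.638) = -30.662
Substitute f_A = 0.596 − f_B:
f_B·(-63.5 − -31.3) = -30.662 − 0.596×(-31.3) = -12.007
f_B = -12.007 / -32.2 = 0.3729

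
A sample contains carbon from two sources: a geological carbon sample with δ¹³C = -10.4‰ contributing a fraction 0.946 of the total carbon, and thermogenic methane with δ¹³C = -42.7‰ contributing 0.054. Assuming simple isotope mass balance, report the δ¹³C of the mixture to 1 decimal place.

δ_mix = f_A·δ_A + f_B·δ_B
δ_mix = 0.946 × (-10.4) + 0.054 × (-42.7)
δ_mix = -9.84 + -2.31 = -12.14‰

-12.1‰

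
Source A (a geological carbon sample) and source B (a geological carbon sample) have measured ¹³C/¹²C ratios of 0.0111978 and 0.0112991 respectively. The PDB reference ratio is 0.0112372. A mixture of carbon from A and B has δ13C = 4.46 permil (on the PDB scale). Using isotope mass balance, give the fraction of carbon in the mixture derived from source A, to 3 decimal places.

δ_A = (0.0111978/0.0112372 − 1)×1000 = (0.996494 − 1)×1000 = -3.506 permil
δ_B = (0.0112991/0.0112372 − 1)×1000 = (1.005508 − 1)×1000 = 5.508 permil
f_A = (δ_mix − δ_B)/(δ_A − δ_B) = (4.46 − (5.508))/(-3.506 − (5.508))
f_A = -1.048 / -9.015 = 0.1163

0.116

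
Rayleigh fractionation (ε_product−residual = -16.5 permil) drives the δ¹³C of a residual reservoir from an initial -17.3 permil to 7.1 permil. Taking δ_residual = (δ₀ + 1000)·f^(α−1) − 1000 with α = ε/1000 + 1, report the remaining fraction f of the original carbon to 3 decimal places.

α − 1 = ε/1000 = -0.0165
(δ_res + 1000)/(δ₀ + 1000) = (7.1 + 1000)/(-17.3 + 1000) = 1007.1/982.7 = 1.024830
f = 1.024830^(1/-0.0165) = exp(ln(1.024830)/-0.0165) = exp(0.02453/-0.0165)
f = exp(-1.4864) = 0.2262

0.226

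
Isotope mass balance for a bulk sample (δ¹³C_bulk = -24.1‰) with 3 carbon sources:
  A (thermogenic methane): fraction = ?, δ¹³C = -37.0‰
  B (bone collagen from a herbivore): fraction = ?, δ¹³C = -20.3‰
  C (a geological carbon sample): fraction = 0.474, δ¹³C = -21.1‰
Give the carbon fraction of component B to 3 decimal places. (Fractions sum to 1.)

0.321

Let f_B and f_A be the unknown fractions; fractions sum to 1 so f_B + f_A = 0.526.
Mass balance: Σ fᵢ·δᵢ = δ_bulk ⇒ f_B·(-20.3) + f_A·(-37.0) = -24.1 − (-10.001) = -14.099
Substitute f_A = 0.526 − f_B:
f_B·(-20.3 − -37.0) = -14.099 − 0.526×(-37.0) = 5.363
f_B = 5.363 / 16.7 = 0.3212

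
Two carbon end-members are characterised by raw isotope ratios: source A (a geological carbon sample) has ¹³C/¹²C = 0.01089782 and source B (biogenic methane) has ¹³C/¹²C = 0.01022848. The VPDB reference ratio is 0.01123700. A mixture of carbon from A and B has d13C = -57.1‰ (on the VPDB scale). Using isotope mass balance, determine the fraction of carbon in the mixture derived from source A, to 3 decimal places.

δ_A = (0.01089782/0.01123700 − 1)×1000 = (0.969816 − 1)×1000 = -30.184‰
δ_B = (0.01022848/0.01123700 − 1)×1000 = (0.910250 − 1)×1000 = -89.750‰
f_A = (δ_mix − δ_B)/(δ_A − δ_B) = (-57.1 − (-89.750))/(-30.184 − (-89.750))
f_A = 32.650 / 59.566 = 0.5481

0.548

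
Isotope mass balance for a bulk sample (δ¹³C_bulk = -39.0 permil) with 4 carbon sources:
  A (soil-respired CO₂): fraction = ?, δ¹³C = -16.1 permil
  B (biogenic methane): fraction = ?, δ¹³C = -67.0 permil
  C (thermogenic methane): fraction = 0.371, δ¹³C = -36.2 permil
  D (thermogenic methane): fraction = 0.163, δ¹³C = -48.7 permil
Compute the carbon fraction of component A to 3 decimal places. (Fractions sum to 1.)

Let f_A and f_B be the unknown fractions; fractions sum to 1 so f_A + f_B = 0.466.
Mass balance: Σ fᵢ·δᵢ = δ_bulk ⇒ f_A·(-16.1) + f_B·(-67.0) = -39.0 − (-21.368) = -17.632
Substitute f_B = 0.466 − f_A:
f_A·(-16.1 − -67.0) = -17.632 − 0.466×(-67.0) = 13.590
f_A = 13.590 / 50.9 = 0.2670

0.267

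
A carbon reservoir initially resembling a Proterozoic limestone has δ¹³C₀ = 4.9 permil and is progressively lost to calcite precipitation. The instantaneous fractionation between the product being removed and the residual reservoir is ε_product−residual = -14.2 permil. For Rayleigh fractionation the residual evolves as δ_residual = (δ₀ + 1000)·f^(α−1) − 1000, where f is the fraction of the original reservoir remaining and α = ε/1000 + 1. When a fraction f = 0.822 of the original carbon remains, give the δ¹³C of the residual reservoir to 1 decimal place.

7.7 permil

Rayleigh residual: δ_res = (δ₀ + 1000)·f^(α−1) − 1000
α = ε/1000 + 1 = 0.98580, so α − 1 = -0.01420
f^(α−1) = 0.822^(-0.01420) = 1.002787
δ_res = (4.9 + 1000) × 1.002787 − 1000 = 1007.701 − 1000 = 7.70 permil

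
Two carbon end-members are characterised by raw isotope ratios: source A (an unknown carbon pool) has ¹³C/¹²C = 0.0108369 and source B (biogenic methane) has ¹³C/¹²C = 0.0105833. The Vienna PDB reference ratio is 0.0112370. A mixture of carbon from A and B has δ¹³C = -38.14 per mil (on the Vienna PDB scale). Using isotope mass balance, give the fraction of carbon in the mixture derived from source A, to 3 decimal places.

0.888

δ_A = (0.0108369/0.0112370 − 1)×1000 = (0.964394 − 1)×1000 = -35.606 per mil
δ_B = (0.0105833/0.0112370 − 1)×1000 = (0.941826 − 1)×1000 = -58.174 per mil
f_A = (δ_mix − δ_B)/(δ_A − δ_B) = (-38.14 − (-58.174))/(-35.606 − (-58.174))
f_A = 20.034 / 22.568 = 0.8877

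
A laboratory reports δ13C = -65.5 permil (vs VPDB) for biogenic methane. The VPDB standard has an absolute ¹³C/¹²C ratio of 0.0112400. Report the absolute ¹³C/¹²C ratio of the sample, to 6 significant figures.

R_sample = R_standard × (δ13C/1000 + 1)
R_sample = 0.0112400 × (-65.5/1000 + 1) = 0.0112400 × 0.934500
R_sample = 0.0105038

0.0105038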